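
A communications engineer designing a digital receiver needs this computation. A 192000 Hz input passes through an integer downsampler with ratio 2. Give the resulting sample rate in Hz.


Decimation reduces the sample rate:
fs_out = fs_in / M
       = 192000 / 2
       = 96000.0 Hz

96000.0 Hz


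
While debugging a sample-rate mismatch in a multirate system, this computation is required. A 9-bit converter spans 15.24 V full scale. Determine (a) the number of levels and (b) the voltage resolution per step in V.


Step 1 — number of quantization levels:
L = 2^N = 2^9 = 512

Step 2 — LSB step size:
delta = Vfs / L
      = 15.24 / 512
      = 0.02976563 V

Levels = 512; step size = 0.02976563 V


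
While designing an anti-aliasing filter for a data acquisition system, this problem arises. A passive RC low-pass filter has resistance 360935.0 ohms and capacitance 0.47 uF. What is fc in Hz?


Cutoff frequency of a first-order RC filter:
fc = 1 / (2 * pi * R * C)
C = 0.47 uF = 4.7e-07 F
fc = 1 / (2 * pi * 360935.0 * 4.7e-07)
   = 1 / 1.065876099758
   = 0.938195 Hz

0.938195 Hz


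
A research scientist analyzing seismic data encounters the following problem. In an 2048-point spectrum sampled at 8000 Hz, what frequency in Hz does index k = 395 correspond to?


Frequency of DFT bin k:
f_k = k * fs / N
    = 395 * 8000 / 2048
    = 3160000 / 2048
    = 1542.969 Hz

1542.969 Hz


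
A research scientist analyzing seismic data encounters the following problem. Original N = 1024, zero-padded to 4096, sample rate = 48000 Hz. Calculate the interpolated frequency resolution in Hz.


Frequency resolution after zero-padding:
N_padded = 1024 * 4 = 4096
df = fs / N_padded
   = 48000 / 4096
   = 11.7188 Hz

11.7188 Hz


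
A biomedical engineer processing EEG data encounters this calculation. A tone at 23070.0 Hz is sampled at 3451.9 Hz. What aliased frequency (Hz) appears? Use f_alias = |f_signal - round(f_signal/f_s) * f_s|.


Compute the nearest integer multiple of fs to the signal:
n = round(23070.0 / 3451.9) = 7
f_alias = |23070.0 - 7 * 3451.9|
        = |23070.0 - 24163.3|
        = 1093.3 Hz

1093.3


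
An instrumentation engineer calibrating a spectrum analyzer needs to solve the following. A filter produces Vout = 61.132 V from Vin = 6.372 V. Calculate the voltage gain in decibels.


Voltage gain in dB:
G = 20 * log10(Vout / Vin)
  = 20 * log10(61.132 / 6.372)
  = 20 * log10(9.593848)
  = 20 * 0.981993
  = 19.64 dB

19.64 dB


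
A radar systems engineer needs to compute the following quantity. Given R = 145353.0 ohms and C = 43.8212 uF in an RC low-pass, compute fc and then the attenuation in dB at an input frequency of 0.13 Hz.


Step 1 — cutoff frequency:
fc = 1 / (2*pi*R*C)
C = 43.8212 uF = 4.38212e-05 F
fc = 1 / (2*pi*145353.0*4.38212e-05)
   = 0.0249869 Hz

Step 2 — magnitude at f = 0.13 Hz:
|H(f)| = 1 / sqrt(1 + (f/fc)^2)
f/fc = 0.13 / 0.0249869 = 5.202726
|H| = 1 / sqrt(1 + 27.068358) = 0.188752
|H|_dB = 20*log10(0.188752) = -14.48 dB

fc = 0.0249869 Hz; |H(0.13 Hz)| = -14.48 dB


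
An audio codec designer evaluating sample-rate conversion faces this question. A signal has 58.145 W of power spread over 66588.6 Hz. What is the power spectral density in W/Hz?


Power spectral density:
PSD = P / BW
    = 58.145 / 66588.6
    = 0.0008732 W/Hz

0.0008732 W/Hz


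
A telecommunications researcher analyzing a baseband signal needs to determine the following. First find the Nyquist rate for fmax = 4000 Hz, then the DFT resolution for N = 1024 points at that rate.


Step 1 — Nyquist sampling rate:
fs = 2 * fmax = 2 * 4000 = 8000 Hz

Step 2 — DFT bin spacing:
df = fs / N = 8000 / 1024 = 7.8125 Hz

7.8125 Hz


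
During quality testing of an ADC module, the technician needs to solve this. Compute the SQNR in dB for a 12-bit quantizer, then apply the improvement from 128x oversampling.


Step 1 — baseline SQNR at Nyquist:
SQNR_base = 6.02*N + 1.76
          = 6.02*12 + 1.76
          = 74.0 dB

Step 2 — oversampling processing gain:
G = 10*log10(OSR) = 10*log10(128) = 21.07 dB

Step 3 — total:
SQNR_total = 74.0 + 21.07 = 95.07 dB

Base SQNR = 74.0 dB; oversampled SQNR = 95.07 dB


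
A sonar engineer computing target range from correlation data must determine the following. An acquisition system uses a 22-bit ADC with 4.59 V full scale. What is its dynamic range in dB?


Dynamic range from full-scale to LSB:
V_min = V_max / 2^bits = 4.59 / 2^22
DR = 20 * log10(V_max / V_min)
   = 20 * log10(2^22)
   = 20 * 22 * log10(2)
   = 132.45 dB

132.45 dB


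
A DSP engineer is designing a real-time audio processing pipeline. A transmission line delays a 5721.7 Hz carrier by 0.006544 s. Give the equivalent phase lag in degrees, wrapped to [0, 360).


Phase shift from frequency and time delay:
phi = 360 * f * t_delay
    = 360 * 5721.7 * 0.006544
    = 13479.41 degrees
    mod 360 = 159.41 degrees

159.41 degrees


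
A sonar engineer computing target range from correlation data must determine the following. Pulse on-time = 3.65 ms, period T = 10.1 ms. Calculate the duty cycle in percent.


Duty cycle as a percentage:
DC = (t_on / T) * 100
   = (3.65 / 10.1) * 100
   = 0.361386 * 100
   = 36.14 %

36.14 %


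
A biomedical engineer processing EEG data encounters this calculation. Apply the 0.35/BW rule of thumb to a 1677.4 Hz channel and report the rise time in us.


Rise time from bandwidth relationship:
tr = 0.35 / BW
   = 0.35 / 1677.4
   = 0.0002086562537 s
   = 208.6563 us

208.6563 us


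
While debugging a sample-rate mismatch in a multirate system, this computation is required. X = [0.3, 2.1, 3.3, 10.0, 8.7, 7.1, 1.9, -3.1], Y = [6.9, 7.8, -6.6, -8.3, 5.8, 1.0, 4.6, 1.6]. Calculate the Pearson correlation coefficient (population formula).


Pearson correlation coefficient (population):
r = cov(X,Y) / (std(X) * std(Y))
Mean X = 3.7875, Mean Y = 1.6
Cov(X,Y) = -9.18375
Std(X) = 4.182534, Std(Y) = 5.687486
r = -0.3861

-0.3861


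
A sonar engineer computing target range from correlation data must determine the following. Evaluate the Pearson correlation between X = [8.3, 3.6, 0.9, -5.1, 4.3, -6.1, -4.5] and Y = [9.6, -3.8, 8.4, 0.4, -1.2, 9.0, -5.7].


Pearson correlation coefficient (population):
r = cov(X,Y) / (std(X) * std(Y))
Mean X = 0.2, Mean Y = 2.3857
Cov(X,Y) = 4.824286
Std(X) = 5.131694, Std(Y) = 6.004862
r = 0.1566

0.1566


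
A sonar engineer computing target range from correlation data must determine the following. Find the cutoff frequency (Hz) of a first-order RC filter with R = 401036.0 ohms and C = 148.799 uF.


Cutoff frequency of a first-order RC filter:
fc = 1 / (2 * pi * R * C)
C = 148.799 uF = 0.000148799 F
fc = 1 / (2 * pi * 401036.0 * 0.000148799)
   = 1 / 374.94126544059
   = 0.002667 Hz

0.002667 Hz


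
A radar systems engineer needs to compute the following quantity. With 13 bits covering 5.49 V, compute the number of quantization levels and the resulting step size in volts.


Step 1 — number of quantization levels:
L = 2^N = 2^13 = 8192

Step 2 — LSB step size:
delta = Vfs / L
      = 5.49 / 8192
      = 0.00067017 V

Levels = 8192; step size = 0.00067017 V


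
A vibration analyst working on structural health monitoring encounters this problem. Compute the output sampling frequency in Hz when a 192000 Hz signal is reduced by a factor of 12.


Decimation reduces the sample rate:
fs_out = fs_in / M
       = 192000 / 12
       = 16000.0 Hz

16000.0 Hz


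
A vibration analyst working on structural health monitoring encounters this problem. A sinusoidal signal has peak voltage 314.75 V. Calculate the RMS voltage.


RMS voltage for a sinusoidal waveform:
V_rms = V_peak / sqrt(2)
      = 314.75 / 1.414214
      = 222.562 V

222.562 V


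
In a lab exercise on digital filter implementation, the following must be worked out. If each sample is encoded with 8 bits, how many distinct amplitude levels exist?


Number of quantization levels = 2^N
= 2^8
= 256

256


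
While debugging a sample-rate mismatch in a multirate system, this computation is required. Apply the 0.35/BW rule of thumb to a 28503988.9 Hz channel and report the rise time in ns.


Rise time from bandwidth relationship:
tr = 0.35 / BW
   = 0.35 / 28503988.9
   = 1.227898317e-08 s
   = 12.279 ns

12.279 ns


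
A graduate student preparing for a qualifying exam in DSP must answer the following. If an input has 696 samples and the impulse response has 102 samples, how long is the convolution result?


Linear convolution output length:
L = N + M - 1
  = 696 + 102 - 1
  = 797 samples

797


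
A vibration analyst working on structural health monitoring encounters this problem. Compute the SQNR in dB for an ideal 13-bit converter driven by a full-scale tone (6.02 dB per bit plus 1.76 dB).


Theoretical SNR for a full-scale sinusoid:
SNR = 6.02 * N + 1.76
    = 6.02 * 13 + 1.76
    = 78.26 + 1.76
    = 80.02 dB

80.02 dB


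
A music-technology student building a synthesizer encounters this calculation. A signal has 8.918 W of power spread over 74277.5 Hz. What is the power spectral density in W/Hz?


Power spectral density:
PSD = P / BW
    = 8.918 / 74277.5
    = 0.00012006 W/Hz

0.00012006 W/Hz


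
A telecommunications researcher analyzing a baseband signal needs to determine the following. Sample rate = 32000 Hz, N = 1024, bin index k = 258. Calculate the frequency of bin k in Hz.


Frequency of DFT bin k:
f_k = k * fs / N
    = 258 * 32000 / 1024
    = 8256000 / 1024
    = 8062.5 Hz

8062.5 Hz


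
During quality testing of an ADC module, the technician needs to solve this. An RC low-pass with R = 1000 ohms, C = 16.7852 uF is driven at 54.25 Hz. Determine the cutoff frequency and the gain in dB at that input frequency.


Step 1 — cutoff frequency:
fc = 1 / (2*pi*R*C)
C = 16.7852 uF = 1.67852e-05 F
fc = 1 / (2*pi*1000*1.67852e-05)
   = 9.48186 Hz

Step 2 — magnitude at f = 54.25 Hz:
|H(f)| = 1 / sqrt(1 + (f/fc)^2)
f/fc = 54.25 / 9.48186 = 5.721451
|H| = 1 / sqrt(1 + 32.735002) = 0.1721709
|H|_dB = 20*log10(0.1721709) = -15.28 dB

fc = 9.48186 Hz; |H(54.25 Hz)| = -15.28 dB


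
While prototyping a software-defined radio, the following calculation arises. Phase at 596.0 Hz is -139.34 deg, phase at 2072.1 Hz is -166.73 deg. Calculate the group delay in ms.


Group delay from phase difference:
tau = -d(phi)/d(omega)
d(phi) = -27.39 deg = -0.478046 rad
d(omega) = 2*pi*(2072.1 - 596.0) = 9274.6098 rad/s
tau = -(-0.478046) / 9274.6098
    = 0.0515 ms

0.0515 ms


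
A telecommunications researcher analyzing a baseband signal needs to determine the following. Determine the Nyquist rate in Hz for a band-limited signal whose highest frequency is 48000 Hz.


The Nyquist rate is twice the maximum frequency component.
fs_min = 2 * fmax
      = 2 * 48000
      = 96000 Hz

96000


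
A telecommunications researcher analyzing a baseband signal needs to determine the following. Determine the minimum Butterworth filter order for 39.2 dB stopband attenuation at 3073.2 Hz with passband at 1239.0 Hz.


Butterworth filter order formula:
n = log10(10^(A/10) - 1) / (2 * log10(f_stop/f_pass))
10^(39.2/10) - 1 = 8316.6377
f_stop/f_pass = 3073.2 / 1239.0 = 2.4804
n = 4.968 -> ceil = 5

5


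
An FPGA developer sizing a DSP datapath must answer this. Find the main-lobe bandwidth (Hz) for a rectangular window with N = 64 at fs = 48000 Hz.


Main lobe width for a rectangular window:
Width = 2 * fs / N
      = 2 * 48000 / 64
      = 96000 / 64
      = 1500.0 Hz

1500.0 Hz


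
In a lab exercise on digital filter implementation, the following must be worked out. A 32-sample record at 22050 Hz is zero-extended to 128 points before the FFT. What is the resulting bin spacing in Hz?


Frequency resolution after zero-padding:
N_padded = 32 * 4 = 128
df = fs / N_padded
   = 22050 / 128
   = 172.2656 Hz

172.2656 Hz


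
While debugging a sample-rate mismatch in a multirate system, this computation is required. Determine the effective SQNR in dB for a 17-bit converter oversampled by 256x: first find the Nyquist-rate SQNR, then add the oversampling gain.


Step 1 — baseline SQNR at Nyquist:
SQNR_base = 6.02*N + 1.76
          = 6.02*17 + 1.76
          = 104.1 dB

Step 2 — oversampling processing gain:
G = 10*log10(OSR) = 10*log10(256) = 24.08 dB

Step 3 — total:
SQNR_total = 104.1 + 24.08 = 128.18 dB

Base SQNR = 104.1 dB; oversampled SQNR = 128.18 dB


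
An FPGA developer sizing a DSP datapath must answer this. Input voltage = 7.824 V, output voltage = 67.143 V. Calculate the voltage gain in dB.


Voltage gain in dB:
G = 20 * log10(Vout / Vin)
  = 20 * log10(67.143 / 7.824)
  = 20 * log10(8.581672)
  = 20 * 0.933572
  = 18.67 dB

18.67 dB


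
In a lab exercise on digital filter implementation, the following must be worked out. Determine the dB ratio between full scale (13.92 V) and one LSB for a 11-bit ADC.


Dynamic range from full-scale to LSB:
V_min = V_max / 2^bits = 13.92 / 2^11
DR = 20 * log10(V_max / V_min)
   = 20 * log10(2^11)
   = 20 * 11 * log10(2)
   = 66.23 dB

66.23 dB


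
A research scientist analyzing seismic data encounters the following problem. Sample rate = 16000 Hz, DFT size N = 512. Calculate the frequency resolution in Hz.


DFT frequency resolution:
df = fs / N
   = 16000 / 512
   = 31.25 Hz

31.25 Hz


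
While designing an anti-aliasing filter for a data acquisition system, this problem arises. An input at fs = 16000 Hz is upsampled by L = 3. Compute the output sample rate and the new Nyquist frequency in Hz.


Step 1 — output sample rate after interpolation by L:
fs_out = L * fs_in = 3 * 16000 = 48000 Hz

Step 2 — Nyquist frequency of the output stream:
f_Nyq = fs_out / 2 = 48000 / 2 = 24000.0 Hz

fs_out = 48000 Hz; f_Nyquist = 24000.0 Hz


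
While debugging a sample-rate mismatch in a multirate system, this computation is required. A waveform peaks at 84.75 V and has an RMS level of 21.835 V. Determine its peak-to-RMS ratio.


Crest factor is the ratio of peak to RMS:
CF = V_peak / V_rms
   = 84.75 / 21.835
   = 3.8814

3.8814


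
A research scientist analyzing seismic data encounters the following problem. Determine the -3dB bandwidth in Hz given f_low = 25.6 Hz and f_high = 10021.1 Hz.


Bandwidth is the difference of -3dB frequencies:
BW = f_high - f_low
   = 10021.1 - 25.6
   = 9995.5 Hz

9995.5 Hz


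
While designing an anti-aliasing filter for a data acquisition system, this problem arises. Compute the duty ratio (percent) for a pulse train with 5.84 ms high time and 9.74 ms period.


Duty cycle as a percentage:
DC = (t_on / T) * 100
   = (5.84 / 9.74) * 100
   = 0.599589 * 100
   = 59.96 %

59.96 %


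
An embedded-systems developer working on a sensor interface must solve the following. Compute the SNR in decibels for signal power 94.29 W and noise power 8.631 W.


SNR in decibels:
SNR = 10 * log10(Ps / Pn)
    = 10 * log10(94.29 / 8.631)
    = 10 * log10(10.9246)
    = 10 * 1.0384
    = 10.38 dB

10.38 dB


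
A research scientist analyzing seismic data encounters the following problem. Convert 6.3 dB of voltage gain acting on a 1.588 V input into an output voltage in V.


Output voltage from dB gain:
V_out = V_in * 10^(gain_dB / 20)
      = 1.588 * 10^(6.3 / 20)
      = 1.588 * 2.06538
      = 3.2798 V

3.2798 V


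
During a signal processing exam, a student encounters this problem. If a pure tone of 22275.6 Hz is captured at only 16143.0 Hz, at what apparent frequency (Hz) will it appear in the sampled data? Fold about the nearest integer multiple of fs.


Compute the nearest integer multiple of fs to the signal:
n = round(22275.6 / 16143.0) = 1
f_alias = |22275.6 - 1 * 16143.0|
        = |22275.6 - 16143.0|
        = 6132.6 Hz

6132.6


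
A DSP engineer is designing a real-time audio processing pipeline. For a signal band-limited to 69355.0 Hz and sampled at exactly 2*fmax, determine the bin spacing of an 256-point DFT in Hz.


Step 1 — Nyquist sampling rate:
fs = 2 * fmax = 2 * 69355.0 = 138710.0 Hz

Step 2 — DFT bin spacing:
df = fs / N = 138710.0 / 256 = 541.8359 Hz

541.8359 Hz


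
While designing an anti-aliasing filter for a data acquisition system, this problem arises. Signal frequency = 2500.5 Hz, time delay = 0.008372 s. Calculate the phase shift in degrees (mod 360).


Phase shift from frequency and time delay:
phi = 360 * f * t_delay
    = 360 * 2500.5 * 0.008372
    = 7536.31 degrees
    mod 360 = 336.31 degrees

336.31 degrees


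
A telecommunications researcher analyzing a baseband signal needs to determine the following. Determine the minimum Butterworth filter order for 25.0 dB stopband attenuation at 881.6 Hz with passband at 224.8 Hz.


Butterworth filter order formula:
n = log10(10^(A/10) - 1) / (2 * log10(f_stop/f_pass))
10^(25.0/10) - 1 = 315.2278
f_stop/f_pass = 881.6 / 224.8 = 3.9217
n = 2.1051 -> ceil = 3

3


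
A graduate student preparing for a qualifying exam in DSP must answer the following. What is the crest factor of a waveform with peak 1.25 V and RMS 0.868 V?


Crest factor is the ratio of peak to RMS:
CF = V_peak / V_rms
   = 1.25 / 0.868
   = 1.4401

1.4401


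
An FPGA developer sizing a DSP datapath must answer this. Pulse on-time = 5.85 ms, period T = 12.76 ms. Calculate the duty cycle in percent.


Duty cycle as a percentage:
DC = (t_on / T) * 100
   = (5.85 / 12.76) * 100
   = 0.458464 * 100
   = 45.85 %

45.85 %


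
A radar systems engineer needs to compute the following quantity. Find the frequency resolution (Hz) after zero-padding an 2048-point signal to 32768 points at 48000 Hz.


Frequency resolution after zero-padding:
N_padded = 2048 * 16 = 32768
df = fs / N_padded
   = 48000 / 32768
   = 1.4648 Hz

1.4648 Hz


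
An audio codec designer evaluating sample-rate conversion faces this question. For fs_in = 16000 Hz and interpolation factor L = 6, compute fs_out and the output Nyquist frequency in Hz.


Step 1 — output sample rate after interpolation by L:
fs_out = L * fs_in = 6 * 16000 = 96000 Hz

Step 2 — Nyquist frequency of the output stream:
f_Nyq = fs_out / 2 = 96000 / 2 = 48000.0 Hz

fs_out = 96000 Hz; f_Nyquist = 48000.0 Hz


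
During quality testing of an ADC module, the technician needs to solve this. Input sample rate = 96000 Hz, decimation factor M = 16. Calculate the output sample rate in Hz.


Decimation reduces the sample rate:
fs_out = fs_in / M
       = 96000 / 16
       = 6000.0 Hz

6000.0 Hz


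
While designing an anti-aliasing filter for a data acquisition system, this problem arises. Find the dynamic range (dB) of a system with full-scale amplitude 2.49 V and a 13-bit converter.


Dynamic range from full-scale to LSB:
V_min = V_max / 2^bits = 2.49 / 2^13
DR = 20 * log10(V_max / V_min)
   = 20 * log10(2^13)
   = 20 * 13 * log10(2)
   = 78.27 dB

78.27 dB


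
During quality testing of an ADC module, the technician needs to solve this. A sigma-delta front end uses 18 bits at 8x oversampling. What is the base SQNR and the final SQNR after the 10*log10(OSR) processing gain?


Step 1 — baseline SQNR at Nyquist:
SQNR_base = 6.02*N + 1.76
          = 6.02*18 + 1.76
          = 110.12 dB

Step 2 — oversampling processing gain:
G = 10*log10(OSR) = 10*log10(8) = 9.03 dB

Step 3 — total:
SQNR_total = 110.12 + 9.03 = 119.15 dB

Base SQNR = 110.12 dB; oversampled SQNR = 119.15 dB


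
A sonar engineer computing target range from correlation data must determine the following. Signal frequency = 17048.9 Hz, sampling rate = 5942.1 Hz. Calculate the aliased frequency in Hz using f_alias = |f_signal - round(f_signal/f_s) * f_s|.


Compute the nearest integer multiple of fs to the signal:
n = round(17048.9 / 5942.1) = 3
f_alias = |17048.9 - 3 * 5942.1|
        = |17048.9 - 17826.3|
        = 777.4 Hz

777.4


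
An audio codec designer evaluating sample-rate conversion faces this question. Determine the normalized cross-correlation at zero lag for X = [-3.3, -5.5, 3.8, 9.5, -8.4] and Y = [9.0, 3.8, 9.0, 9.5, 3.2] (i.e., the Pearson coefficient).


Pearson correlation coefficient (population):
r = cov(X,Y) / (std(X) * std(Y))
Mean X = -0.78, Mean Y = 6.9
Cov(X,Y) = 14.776
Std(X) = 6.532197, Std(Y) = 2.788548
r = 0.8112

0.8112


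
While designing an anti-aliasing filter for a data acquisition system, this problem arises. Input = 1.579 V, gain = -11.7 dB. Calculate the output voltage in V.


Output voltage from dB gain:
V_out = V_in * 10^(gain_dB / 20)
      = 1.579 * 10^(-11.7 / 20)
      = 1.579 * 0.260016
      = 0.4106 V

0.4106 V


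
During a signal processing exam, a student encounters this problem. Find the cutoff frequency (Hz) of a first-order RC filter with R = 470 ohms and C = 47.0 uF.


Cutoff frequency of a first-order RC filter:
fc = 1 / (2 * pi * R * C)
C = 47.0 uF = 4.7e-05 F
fc = 1 / (2 * pi * 470 * 4.7e-05)
   = 1 / 0.1387955634356
   = 7.204841 Hz

7.204841 Hz


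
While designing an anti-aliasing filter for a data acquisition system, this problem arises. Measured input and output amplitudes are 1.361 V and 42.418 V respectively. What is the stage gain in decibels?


Voltage gain in dB:
G = 20 * log10(Vout / Vin)
  = 20 * log10(42.418 / 1.361)
  = 20 * log10(31.166789)
  = 20 * 1.493692
  = 29.87 dB

29.87 dB


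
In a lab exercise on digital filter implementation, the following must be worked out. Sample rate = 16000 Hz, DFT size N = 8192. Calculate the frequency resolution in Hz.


DFT frequency resolution:
df = fs / N
   = 16000 / 8192
   = 1.9531 Hz

1.9531 Hz


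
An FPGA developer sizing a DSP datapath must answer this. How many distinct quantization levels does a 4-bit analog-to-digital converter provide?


Number of quantization levels = 2^N
= 2^4
= 16

16


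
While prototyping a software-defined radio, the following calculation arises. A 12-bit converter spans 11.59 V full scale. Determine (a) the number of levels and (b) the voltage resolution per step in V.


Step 1 — number of quantization levels:
L = 2^N = 2^12 = 4096

Step 2 — LSB step size:
delta = Vfs / L
      = 11.59 / 4096
      = 0.00282959 V

Levels = 4096; step size = 0.00282959 V


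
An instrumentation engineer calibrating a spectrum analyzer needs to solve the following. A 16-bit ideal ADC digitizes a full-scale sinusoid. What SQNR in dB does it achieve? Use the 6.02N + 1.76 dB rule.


Theoretical SNR for a full-scale sinusoid:
SNR = 6.02 * N + 1.76
    = 6.02 * 16 + 1.76
    = 96.32 + 1.76
    = 98.08 dB

98.08 dB


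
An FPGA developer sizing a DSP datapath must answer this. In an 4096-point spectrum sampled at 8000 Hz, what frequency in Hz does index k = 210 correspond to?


Frequency of DFT bin k:
f_k = k * fs / N
    = 210 * 8000 / 4096
    = 1680000 / 4096
    = 410.156 Hz

410.156 Hz


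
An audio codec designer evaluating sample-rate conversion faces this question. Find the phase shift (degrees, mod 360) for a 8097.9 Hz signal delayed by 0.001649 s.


Phase shift from frequency and time delay:
phi = 360 * f * t_delay
    = 360 * 8097.9 * 0.001649
    = 4807.24 degrees
    mod 360 = 127.24 degrees

127.24 degrees


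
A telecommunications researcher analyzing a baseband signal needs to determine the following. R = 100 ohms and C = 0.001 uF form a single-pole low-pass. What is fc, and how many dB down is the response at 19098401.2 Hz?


Step 1 — cutoff frequency:
fc = 1 / (2*pi*R*C)
C = 0.001 uF = 1e-09 F
fc = 1 / (2*pi*100*1e-09)
   = 1591549.431 Hz

Step 2 — magnitude at f = 19098401.2 Hz:
|H(f)| = 1 / sqrt(1 + (f/fc)^2)
f/fc = 19098401.2 / 1591549.431 = 11.999879
|H| = 1 / sqrt(1 + 143.997096) = 0.0830463
|H|_dB = 20*log10(0.0830463) = -21.61 dB

fc = 1591549.431 Hz; |H(19098401.2 Hz)| = -21.61 dB


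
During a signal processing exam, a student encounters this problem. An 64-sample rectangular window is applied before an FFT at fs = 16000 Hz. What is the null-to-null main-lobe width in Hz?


Main lobe width for a rectangular window:
Width = 2 * fs / N
      = 2 * 16000 / 64
      = 32000 / 64
      = 500.0 Hz

500.0 Hz


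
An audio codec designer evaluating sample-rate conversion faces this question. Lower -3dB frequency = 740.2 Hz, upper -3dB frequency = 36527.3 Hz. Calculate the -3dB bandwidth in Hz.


Bandwidth is the difference of -3dB frequencies:
BW = f_high - f_low
   = 36527.3 - 740.2
   = 35787.1 Hz

35787.1 Hz


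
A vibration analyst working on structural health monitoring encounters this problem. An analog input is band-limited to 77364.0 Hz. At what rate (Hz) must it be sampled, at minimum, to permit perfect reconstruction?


The Nyquist rate is twice the maximum frequency component.
fs_min = 2 * fmax
      = 2 * 77364.0
      = 154728.0 Hz

154728.0


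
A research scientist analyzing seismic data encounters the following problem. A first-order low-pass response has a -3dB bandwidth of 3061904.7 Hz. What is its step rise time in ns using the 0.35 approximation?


Rise time from bandwidth relationship:
tr = 0.35 / BW
   = 0.35 / 3061904.7
   = 1.143079339e-07 s
   = 114.3079 ns

114.3079 ns


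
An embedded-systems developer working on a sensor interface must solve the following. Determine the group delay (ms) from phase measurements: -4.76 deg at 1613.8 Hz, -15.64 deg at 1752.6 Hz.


Group delay from phase difference:
tau = -d(phi)/d(omega)
d(phi) = -10.88 deg = -0.189892 rad
d(omega) = 2*pi*(1752.6 - 1613.8) = 872.1061 rad/s
tau = -(-0.189892) / 872.1061
    = 0.2177 ms

0.2177 ms


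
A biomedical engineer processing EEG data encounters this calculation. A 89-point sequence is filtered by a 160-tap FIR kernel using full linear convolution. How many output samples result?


Linear convolution output length:
L = N + M - 1
  = 89 + 160 - 1
  = 248 samples

248


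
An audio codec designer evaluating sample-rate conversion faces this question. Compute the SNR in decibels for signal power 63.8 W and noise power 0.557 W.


SNR in decibels:
SNR = 10 * log10(Ps / Pn)
    = 10 * log10(63.8 / 0.557)
    = 10 * log10(114.5422)
    = 10 * 2.059
    = 20.59 dB

20.59 dB


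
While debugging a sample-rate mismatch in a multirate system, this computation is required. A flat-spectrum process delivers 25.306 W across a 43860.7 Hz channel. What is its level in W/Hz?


Power spectral density:
PSD = P / BW
    = 25.306 / 43860.7
    = 0.00057696 W/Hz

0.00057696 W/Hz


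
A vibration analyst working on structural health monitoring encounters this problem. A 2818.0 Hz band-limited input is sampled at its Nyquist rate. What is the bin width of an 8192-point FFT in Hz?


Step 1 — Nyquist sampling rate:
fs = 2 * fmax = 2 * 2818.0 = 5636.0 Hz

Step 2 — DFT bin spacing:
df = fs / N = 5636.0 / 8192 = 0.688 Hz

0.688 Hz


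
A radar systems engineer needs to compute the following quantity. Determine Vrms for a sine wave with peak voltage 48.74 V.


RMS voltage for a sinusoidal waveform:
V_rms = V_peak / sqrt(2)
      = 48.74 / 1.414214
      = 34.464 V

34.464 V


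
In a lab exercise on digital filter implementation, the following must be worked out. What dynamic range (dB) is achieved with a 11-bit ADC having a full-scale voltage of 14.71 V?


Dynamic range from full-scale to LSB:
V_min = V_max / 2^bits = 14.71 / 2^11
DR = 20 * log10(V_max / V_min)
   = 20 * log10(2^11)
   = 20 * 11 * log10(2)
   = 66.23 dB

66.23 dB


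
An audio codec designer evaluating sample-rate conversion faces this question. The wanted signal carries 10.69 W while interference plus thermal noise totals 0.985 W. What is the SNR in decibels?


SNR in decibels:
SNR = 10 * log10(Ps / Pn)
    = 10 * log10(10.69 / 0.985)
    = 10 * log10(10.8528)
    = 10 * 1.0355
    = 10.36 dB

10.36 dB


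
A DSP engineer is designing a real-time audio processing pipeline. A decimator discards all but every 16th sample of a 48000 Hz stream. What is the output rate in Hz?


Decimation reduces the sample rate:
fs_out = fs_in / M
       = 48000 / 16
       = 3000.0 Hz

3000.0 Hz


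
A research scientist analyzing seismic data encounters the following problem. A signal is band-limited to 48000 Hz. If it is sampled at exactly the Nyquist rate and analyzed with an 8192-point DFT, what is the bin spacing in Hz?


Step 1 — Nyquist sampling rate:
fs = 2 * fmax = 2 * 48000 = 96000 Hz

Step 2 — DFT bin spacing:
df = fs / N = 96000 / 8192 = 11.7188 Hz

11.7188 Hz


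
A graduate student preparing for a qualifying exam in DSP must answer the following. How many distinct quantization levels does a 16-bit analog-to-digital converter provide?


Number of quantization levels = 2^N
= 2^16
= 65536

65536


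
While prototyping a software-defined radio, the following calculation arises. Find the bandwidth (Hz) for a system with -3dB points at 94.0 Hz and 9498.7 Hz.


Bandwidth is the difference of -3dB frequencies:
BW = f_high - f_low
   = 9498.7 - 94.0
   = 9404.7 Hz

9404.7 Hz


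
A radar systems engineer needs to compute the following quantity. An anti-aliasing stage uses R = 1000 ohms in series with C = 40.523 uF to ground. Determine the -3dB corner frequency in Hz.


Cutoff frequency of a first-order RC filter:
fc = 1 / (2 * pi * R * C)
C = 40.523 uF = 4.0523e-05 F
fc = 1 / (2 * pi * 1000 * 4.0523e-05)
   = 1 / 0.25461351820284
   = 3.927521 Hz

3.927521 Hz


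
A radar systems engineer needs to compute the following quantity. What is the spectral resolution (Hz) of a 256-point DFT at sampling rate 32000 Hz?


DFT frequency resolution:
df = fs / N
   = 32000 / 256
   = 125.0 Hz

125.0 Hz


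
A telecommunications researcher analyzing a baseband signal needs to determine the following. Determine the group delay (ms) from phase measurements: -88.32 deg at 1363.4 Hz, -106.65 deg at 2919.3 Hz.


Group delay from phase difference:
tau = -d(phi)/d(omega)
d(phi) = -18.33 deg = -0.319919 rad
d(omega) = 2*pi*(2919.3 - 1363.4) = 9776.008 rad/s
tau = -(-0.319919) / 9776.008
    = 0.0327 ms

0.0327 ms


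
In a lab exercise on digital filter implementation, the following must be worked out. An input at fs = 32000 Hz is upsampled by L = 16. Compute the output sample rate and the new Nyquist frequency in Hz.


Step 1 — output sample rate after interpolation by L:
fs_out = L * fs_in = 16 * 32000 = 512000 Hz

Step 2 — Nyquist frequency of the output stream:
f_Nyq = fs_out / 2 = 512000 / 2 = 256000.0 Hz

fs_out = 512000 Hz; f_Nyquist = 256000.0 Hz


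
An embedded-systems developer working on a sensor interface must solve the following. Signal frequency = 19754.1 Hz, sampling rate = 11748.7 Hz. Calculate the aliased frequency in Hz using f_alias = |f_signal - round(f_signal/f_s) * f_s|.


Compute the nearest integer multiple of fs to the signal:
n = round(19754.1 / 11748.7) = 2
f_alias = |19754.1 - 2 * 11748.7|
        = |19754.1 - 23497.4|
        = 3743.3 Hz

3743.3


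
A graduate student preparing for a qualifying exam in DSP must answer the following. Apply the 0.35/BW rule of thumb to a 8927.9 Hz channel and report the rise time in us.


Rise time from bandwidth relationship:
tr = 0.35 / BW
   = 0.35 / 8927.9
   = 3.920294806e-05 s
   = 39.2029 us

39.2029 us


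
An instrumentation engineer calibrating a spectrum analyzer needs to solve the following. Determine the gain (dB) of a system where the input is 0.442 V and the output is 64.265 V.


Voltage gain in dB:
G = 20 * log10(Vout / Vin)
  = 20 * log10(64.265 / 0.442)
  = 20 * log10(145.395928)
  = 20 * 2.162552
  = 43.25 dB

43.25 dB


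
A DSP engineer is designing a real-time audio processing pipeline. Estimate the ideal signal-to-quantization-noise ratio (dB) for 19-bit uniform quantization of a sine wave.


Theoretical SNR for a full-scale sinusoid:
SNR = 6.02 * N + 1.76
    = 6.02 * 19 + 1.76
    = 114.38 + 1.76
    = 116.14 dB

116.14 dB


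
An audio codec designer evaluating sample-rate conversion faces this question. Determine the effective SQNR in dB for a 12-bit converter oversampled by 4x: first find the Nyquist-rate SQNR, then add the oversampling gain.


Step 1 — baseline SQNR at Nyquist:
SQNR_base = 6.02*N + 1.76
          = 6.02*12 + 1.76
          = 74.0 dB

Step 2 — oversampling processing gain:
G = 10*log10(OSR) = 10*log10(4) = 6.02 dB

Step 3 — total:
SQNR_total = 74.0 + 6.02 = 80.02 dB

Base SQNR = 74.0 dB; oversampled SQNR = 80.02 dB


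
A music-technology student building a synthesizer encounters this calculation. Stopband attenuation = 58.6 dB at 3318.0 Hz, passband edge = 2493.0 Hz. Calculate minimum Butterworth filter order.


Butterworth filter order formula:
n = log10(10^(A/10) - 1) / (2 * log10(f_stop/f_pass))
10^(58.6/10) - 1 = 724434.9601
f_stop/f_pass = 3318.0 / 2493.0 = 1.3309
n = 23.5997 -> ceil = 24

24


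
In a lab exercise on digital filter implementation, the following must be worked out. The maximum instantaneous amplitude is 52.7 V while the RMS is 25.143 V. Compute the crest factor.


Crest factor is the ratio of peak to RMS:
CF = V_peak / V_rms
   = 52.7 / 25.143
   = 2.096

2.096


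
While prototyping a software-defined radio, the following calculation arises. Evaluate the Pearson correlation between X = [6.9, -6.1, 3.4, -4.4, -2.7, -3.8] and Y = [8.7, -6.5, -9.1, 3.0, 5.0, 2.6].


Pearson correlation coefficient (population):
r = cov(X,Y) / (std(X) * std(Y))
Mean X = -1.1167, Mean Y = 0.6167
Cov(X,Y) = 6.048611
Std(X) = 4.654538, Std(Y) = 6.31438
r = 0.2058

0.2058


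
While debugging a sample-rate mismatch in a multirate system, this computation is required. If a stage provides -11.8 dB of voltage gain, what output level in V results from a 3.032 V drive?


Output voltage from dB gain:
V_out = V_in * 10^(gain_dB / 20)
      = 3.032 * 10^(-11.8 / 20)
      = 3.032 * 0.25704
      = 0.7793 V

0.7793 V


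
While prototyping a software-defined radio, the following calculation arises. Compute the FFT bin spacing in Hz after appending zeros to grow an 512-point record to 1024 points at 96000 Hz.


Frequency resolution after zero-padding:
N_padded = 512 * 2 = 1024
df = fs / N_padded
   = 96000 / 1024
   = 93.75 Hz

93.75 Hz


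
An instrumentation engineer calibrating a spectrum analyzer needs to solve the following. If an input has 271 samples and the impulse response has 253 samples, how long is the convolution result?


Linear convolution output length:
L = N + M - 1
  = 271 + 253 - 1
  = 523 samples

523


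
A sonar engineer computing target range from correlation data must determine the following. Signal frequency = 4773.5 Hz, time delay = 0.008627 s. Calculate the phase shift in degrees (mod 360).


Phase shift from frequency and time delay:
phi = 360 * f * t_delay
    = 360 * 4773.5 * 0.008627
    = 14825.15 degrees
    mod 360 = 65.15 degrees

65.15 degrees


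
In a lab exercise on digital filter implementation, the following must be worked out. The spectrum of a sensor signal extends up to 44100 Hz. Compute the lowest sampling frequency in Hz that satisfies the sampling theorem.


The Nyquist rate is twice the maximum frequency component.
fs_min = 2 * fmax
      = 2 * 44100
      = 88200 Hz

88200


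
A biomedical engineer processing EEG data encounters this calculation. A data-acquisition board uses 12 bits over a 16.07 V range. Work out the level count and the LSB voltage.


Step 1 — number of quantization levels:
L = 2^N = 2^12 = 4096

Step 2 — LSB step size:
delta = Vfs / L
      = 16.07 / 4096
      = 0.00392334 V

Levels = 4096; step size = 0.00392334 V


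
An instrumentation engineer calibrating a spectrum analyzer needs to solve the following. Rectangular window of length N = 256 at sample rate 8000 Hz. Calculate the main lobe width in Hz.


Main lobe width for a rectangular window:
Width = 2 * fs / N
      = 2 * 8000 / 256
      = 16000 / 256
      = 62.5 Hz

62.5 Hz


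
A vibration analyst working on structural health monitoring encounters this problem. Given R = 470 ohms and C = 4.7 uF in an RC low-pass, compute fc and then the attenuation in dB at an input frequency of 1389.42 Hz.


Step 1 — cutoff frequency:
fc = 1 / (2*pi*R*C)
C = 4.7 uF = 4.7e-06 F
fc = 1 / (2*pi*470*4.7e-06)
   = 72.0484 Hz

Step 2 — magnitude at f = 1389.42 Hz:
|H(f)| = 1 / sqrt(1 + (f/fc)^2)
f/fc = 1389.42 / 72.0484 = 19.284537
|H| = 1 / sqrt(1 + 371.893367) = 0.0517854
|H|_dB = 20*log10(0.0517854) = -25.72 dB

fc = 72.0484 Hz; |H(1389.42 Hz)| = -25.72 dB


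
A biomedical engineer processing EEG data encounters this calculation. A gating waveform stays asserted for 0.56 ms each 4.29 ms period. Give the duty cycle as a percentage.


Duty cycle as a percentage:
DC = (t_on / T) * 100
   = (0.56 / 4.29) * 100
   = 0.130536 * 100
   = 13.05 %

13.05 %


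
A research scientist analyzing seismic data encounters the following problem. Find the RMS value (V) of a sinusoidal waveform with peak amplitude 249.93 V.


RMS voltage for a sinusoidal waveform:
V_rms = V_peak / sqrt(2)
      = 249.93 / 1.414214
      = 176.727 V

176.727 V


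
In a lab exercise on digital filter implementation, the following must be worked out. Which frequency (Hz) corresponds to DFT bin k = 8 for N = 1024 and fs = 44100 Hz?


Frequency of DFT bin k:
f_k = k * fs / N
    = 8 * 44100 / 1024
    = 352800 / 1024
    = 344.531 Hz

344.531 Hz


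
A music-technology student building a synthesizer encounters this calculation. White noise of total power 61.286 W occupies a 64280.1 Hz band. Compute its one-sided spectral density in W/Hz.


Power spectral density:
PSD = P / BW
    = 61.286 / 64280.1
    = 0.00095342 W/Hz

0.00095342 W/Hz


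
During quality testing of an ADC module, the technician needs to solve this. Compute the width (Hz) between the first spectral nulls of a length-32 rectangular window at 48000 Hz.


Main lobe width for a rectangular window:
Width = 2 * fs / N
      = 2 * 48000 / 32
      = 96000 / 32
      = 3000.0 Hz

3000.0 Hz


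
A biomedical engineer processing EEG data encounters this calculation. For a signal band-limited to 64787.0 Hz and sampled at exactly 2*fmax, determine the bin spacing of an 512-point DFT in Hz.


Step 1 — Nyquist sampling rate:
fs = 2 * fmax = 2 * 64787.0 = 129574.0 Hz

Step 2 — DFT bin spacing:
df = fs / N = 129574.0 / 512 = 253.0742 Hz

253.0742 Hz


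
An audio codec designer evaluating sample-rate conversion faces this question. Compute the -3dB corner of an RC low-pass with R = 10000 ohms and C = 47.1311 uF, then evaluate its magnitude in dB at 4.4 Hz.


Step 1 — cutoff frequency:
fc = 1 / (2*pi*R*C)
C = 47.1311 uF = 4.71311e-05 F
fc = 1 / (2*pi*10000*4.71311e-05)
   = 0.337686 Hz

Step 2 — magnitude at f = 4.4 Hz:
|H(f)| = 1 / sqrt(1 + (f/fc)^2)
f/fc = 4.4 / 0.337686 = 13.029856
|H| = 1 / sqrt(1 + 169.777147) = 0.0765218
|H|_dB = 20*log10(0.0765218) = -22.32 dB

fc = 0.337686 Hz; |H(4.4 Hz)| = -22.32 dB


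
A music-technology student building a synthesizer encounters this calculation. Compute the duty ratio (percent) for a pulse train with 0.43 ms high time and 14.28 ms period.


Duty cycle as a percentage:
DC = (t_on / T) * 100
   = (0.43 / 14.28) * 100
   = 0.030112 * 100
   = 3.01 %

3.01 %


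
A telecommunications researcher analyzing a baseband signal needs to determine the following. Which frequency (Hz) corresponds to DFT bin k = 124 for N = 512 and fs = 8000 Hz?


Frequency of DFT bin k:
f_k = k * fs / N
    = 124 * 8000 / 512
    = 992000 / 512
    = 1937.5 Hz

1937.5 Hz


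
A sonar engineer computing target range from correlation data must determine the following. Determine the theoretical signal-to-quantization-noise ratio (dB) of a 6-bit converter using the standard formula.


Theoretical SNR for a full-scale sinusoid:
SNR = 6.02 * N + 1.76
    = 6.02 * 6 + 1.76
    = 36.12 + 1.76
    = 37.88 dB

37.88 dB


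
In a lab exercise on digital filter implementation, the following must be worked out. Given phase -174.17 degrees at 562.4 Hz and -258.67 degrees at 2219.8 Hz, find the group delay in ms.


Group delay from phase difference:
tau = -d(phi)/d(omega)
d(phi) = -84.5 deg = -1.474803 rad
d(omega) = 2*pi*(2219.8 - 562.4) = 10413.7513 rad/s
tau = -(-1.474803) / 10413.7513
    = 0.1416 ms

0.1416 ms
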